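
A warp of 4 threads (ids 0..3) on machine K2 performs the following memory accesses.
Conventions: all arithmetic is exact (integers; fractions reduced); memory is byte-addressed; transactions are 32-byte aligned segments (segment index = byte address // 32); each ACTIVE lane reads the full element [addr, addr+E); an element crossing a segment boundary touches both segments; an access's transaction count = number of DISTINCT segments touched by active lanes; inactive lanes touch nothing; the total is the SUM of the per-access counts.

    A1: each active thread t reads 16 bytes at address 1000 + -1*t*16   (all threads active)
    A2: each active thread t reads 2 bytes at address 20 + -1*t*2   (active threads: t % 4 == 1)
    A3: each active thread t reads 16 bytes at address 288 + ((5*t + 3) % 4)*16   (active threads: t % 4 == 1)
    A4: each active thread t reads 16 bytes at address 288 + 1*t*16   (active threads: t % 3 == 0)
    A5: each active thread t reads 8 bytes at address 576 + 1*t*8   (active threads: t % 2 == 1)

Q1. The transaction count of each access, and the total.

A1: 3 transactions
A2: 1 transaction
A3: 1 transaction
A4: 2 transactions
A5: 1 transaction

Answer: 3,1,1,2,1; total 8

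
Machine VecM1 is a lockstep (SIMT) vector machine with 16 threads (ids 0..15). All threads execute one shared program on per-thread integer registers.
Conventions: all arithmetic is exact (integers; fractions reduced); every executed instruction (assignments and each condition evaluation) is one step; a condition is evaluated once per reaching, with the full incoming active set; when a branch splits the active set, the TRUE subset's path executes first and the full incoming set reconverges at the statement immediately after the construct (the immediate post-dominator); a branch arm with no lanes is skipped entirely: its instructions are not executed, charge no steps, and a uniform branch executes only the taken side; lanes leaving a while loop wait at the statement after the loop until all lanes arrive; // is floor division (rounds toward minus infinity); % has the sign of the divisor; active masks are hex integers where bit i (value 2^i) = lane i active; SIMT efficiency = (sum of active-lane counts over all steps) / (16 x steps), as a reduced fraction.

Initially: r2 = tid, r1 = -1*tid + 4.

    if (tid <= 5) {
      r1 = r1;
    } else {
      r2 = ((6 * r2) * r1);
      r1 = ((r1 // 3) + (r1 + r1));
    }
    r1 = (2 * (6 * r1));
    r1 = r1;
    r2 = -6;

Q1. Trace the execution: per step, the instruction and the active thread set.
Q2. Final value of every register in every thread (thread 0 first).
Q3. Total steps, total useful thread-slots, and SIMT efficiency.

step 0: eval (tid <= 5)              0xffff
step 1: r1 <- r1                     0x003f
step 2: r2 <- ((6 * r2) * r1)        0xffc0
step 3: r1 <- ((r1 // 3) + (r1 + r1)) 0xffc0
step 4: r1 <- (2 * (6 * r1))         0xffff
step 5: r1 <- r1                     0xffff
step 6: r2 <- -6                     0xffff

Answer: 7 steps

r2: -6,-6,-6,-6,-6,-6,-6,-6,-6,-6,-6,-6,-6,-6,-6,-6
r1: 48,36,24,12,0,-12,-60,-84,-120,-144,-168,-204,-228,-252,-288,-312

steps = 7; useful = 90; efficiency = 90/112 = 45/56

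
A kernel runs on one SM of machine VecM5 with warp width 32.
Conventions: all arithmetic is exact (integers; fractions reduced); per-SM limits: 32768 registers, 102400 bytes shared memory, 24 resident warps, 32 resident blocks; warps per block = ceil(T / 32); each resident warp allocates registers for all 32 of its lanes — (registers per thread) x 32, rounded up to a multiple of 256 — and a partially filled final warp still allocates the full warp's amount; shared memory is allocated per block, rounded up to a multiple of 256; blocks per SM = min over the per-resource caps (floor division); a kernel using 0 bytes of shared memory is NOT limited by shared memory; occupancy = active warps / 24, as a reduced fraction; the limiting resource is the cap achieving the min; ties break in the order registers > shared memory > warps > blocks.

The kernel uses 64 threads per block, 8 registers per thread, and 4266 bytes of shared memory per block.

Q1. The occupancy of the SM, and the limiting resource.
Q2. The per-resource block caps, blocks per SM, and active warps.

Answer: occupancy 1, limited by warps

registers: 64 blocks
shared memory: 23 blocks
warps: 12 blocks
blocks: 32 blocks

Answer: 12 blocks, 24 active warps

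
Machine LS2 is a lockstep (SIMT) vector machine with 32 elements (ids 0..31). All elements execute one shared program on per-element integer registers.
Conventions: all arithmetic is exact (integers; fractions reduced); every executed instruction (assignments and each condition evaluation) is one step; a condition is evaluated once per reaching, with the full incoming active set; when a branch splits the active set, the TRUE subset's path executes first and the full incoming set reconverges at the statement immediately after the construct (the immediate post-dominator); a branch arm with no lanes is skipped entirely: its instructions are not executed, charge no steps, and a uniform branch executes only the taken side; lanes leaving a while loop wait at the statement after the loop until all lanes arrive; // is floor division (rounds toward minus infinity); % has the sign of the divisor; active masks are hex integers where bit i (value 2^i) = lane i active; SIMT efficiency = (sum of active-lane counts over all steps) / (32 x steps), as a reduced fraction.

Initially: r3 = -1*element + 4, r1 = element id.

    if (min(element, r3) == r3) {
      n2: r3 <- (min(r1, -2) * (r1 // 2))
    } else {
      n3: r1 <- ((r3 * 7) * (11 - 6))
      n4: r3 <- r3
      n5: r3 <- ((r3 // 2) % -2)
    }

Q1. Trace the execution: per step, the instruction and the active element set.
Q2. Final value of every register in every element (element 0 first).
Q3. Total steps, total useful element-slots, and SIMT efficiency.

step 0: eval (min(element, r3) == r3) 0xffffffff
step 1: r3 <- (min(r1, -2) * (r1 // 2)) 0xfffffffc
step 2: r1 <- ((r3 * 7) * (11 - 6))  0x00000003
step 3: r3 <- r3                     0x00000003
step 4: r3 <- ((r3 // 2) % -2)       0x00000003

Answer: 5 steps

r3: 0,-1,-2,-2,-4,-4,-6,-6,-8,-8,-10,-10,-12,-12,-14,-14,-16,-16,-18,-18,-20,-20,-22,-22,-24,-24,-26,-26,-28,-28,-30,-30
r1: 140,105,2,3,4,5,6,7,8,9,10,11,12,13,14,15,16,17,18,19,20,21,22,23,24,25,26,27,28,29,30,31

steps = 5; useful = 68; efficiency = 68/160 = 17/40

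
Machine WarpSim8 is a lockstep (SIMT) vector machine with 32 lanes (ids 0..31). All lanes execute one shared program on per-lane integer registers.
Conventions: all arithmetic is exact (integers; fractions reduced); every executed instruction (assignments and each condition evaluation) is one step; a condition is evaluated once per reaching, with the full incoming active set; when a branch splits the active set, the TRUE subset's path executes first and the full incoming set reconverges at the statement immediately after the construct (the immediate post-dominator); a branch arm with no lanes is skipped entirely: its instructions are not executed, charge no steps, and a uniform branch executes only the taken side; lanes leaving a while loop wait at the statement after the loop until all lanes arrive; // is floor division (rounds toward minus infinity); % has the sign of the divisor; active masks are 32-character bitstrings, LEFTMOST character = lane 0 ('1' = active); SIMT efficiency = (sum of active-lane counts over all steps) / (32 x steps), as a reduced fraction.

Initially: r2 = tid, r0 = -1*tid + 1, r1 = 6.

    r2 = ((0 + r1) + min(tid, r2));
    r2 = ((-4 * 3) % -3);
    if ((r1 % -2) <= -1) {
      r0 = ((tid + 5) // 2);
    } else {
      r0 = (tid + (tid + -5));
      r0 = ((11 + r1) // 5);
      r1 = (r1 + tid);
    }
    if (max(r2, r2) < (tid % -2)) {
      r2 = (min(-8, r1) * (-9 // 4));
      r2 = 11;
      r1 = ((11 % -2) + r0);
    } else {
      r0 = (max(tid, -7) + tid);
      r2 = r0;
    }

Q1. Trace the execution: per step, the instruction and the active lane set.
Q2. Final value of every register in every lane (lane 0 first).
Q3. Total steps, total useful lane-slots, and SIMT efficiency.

step 0: r2 <- ((0 + r1) + min(tid, r2)) 11111111111111111111111111111111
step 1: r2 <- ((-4 * 3) % -3)        11111111111111111111111111111111
step 2: eval ((r1 % -2) <= -1)       11111111111111111111111111111111
step 3: r0 <- (tid + (tid + -5))     11111111111111111111111111111111
step 4: r0 <- ((11 + r1) // 5)       11111111111111111111111111111111
step 5: r1 <- (r1 + tid)             11111111111111111111111111111111
step 6: eval (max(r2, r2) < (tid % -2)) 11111111111111111111111111111111
step 7: r0 <- (max(tid, -7) + tid)   11111111111111111111111111111111
step 8: r2 <- r0                     11111111111111111111111111111111

Answer: 9 steps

r2: 0,2,4,6,8,10,12,14,16,18,20,22,24,26,28,30,32,34,36,38,40,42,44,46,48,50,52,54,56,58,60,62
r0: 0,2,4,6,8,10,12,14,16,18,20,22,24,26,28,30,32,34,36,38,40,42,44,46,48,50,52,54,56,58,60,62
r1: 6,7,8,9,10,11,12,13,14,15,16,17,18,19,20,21,22,23,24,25,26,27,28,29,30,31,32,33,34,35,36,37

steps = 9; useful = 288; efficiency = 288/288 = 1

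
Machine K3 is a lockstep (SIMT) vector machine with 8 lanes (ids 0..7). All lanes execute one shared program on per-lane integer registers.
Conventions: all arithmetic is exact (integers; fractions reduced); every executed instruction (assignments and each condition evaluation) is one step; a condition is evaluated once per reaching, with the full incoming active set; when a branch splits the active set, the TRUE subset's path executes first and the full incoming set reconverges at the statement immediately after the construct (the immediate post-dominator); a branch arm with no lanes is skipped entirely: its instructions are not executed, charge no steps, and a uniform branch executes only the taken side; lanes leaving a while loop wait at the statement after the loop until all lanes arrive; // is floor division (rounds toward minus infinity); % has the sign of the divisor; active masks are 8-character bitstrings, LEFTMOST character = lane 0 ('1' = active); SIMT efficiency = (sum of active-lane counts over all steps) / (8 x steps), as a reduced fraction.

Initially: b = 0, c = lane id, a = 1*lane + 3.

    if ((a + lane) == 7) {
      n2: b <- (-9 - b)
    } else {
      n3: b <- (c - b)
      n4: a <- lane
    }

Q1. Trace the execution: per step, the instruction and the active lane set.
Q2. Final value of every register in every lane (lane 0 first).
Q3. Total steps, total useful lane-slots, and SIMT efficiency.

step 0: eval ((a + lane) == 7)       11111111
step 1: b <- (-9 - b)                00100000
step 2: b <- (c - b)                 11011111
step 3: a <- lane                    11011111

Answer: 4 steps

b: 0,1,-9,3,4,5,6,7
c: 0,1,2,3,4,5,6,7
a: 0,1,5,3,4,5,6,7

steps = 4; useful = 23; efficiency = 23/32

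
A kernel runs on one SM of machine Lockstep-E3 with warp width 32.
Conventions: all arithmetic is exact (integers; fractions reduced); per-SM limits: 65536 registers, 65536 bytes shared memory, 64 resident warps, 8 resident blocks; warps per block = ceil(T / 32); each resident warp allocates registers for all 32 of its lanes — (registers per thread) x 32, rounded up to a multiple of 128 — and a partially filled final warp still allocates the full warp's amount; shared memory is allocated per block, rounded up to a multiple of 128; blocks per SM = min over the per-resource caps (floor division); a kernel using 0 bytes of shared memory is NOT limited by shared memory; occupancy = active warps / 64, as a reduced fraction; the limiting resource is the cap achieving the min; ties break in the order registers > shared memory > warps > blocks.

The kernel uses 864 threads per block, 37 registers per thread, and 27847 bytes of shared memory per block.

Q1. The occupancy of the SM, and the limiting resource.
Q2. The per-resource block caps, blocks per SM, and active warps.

Answer: occupancy 27/64, limited by registers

registers: 1 block
shared memory: 2 blocks
warps: 2 blocks
blocks: 8 blocks

Answer: 1 block, 27 active warps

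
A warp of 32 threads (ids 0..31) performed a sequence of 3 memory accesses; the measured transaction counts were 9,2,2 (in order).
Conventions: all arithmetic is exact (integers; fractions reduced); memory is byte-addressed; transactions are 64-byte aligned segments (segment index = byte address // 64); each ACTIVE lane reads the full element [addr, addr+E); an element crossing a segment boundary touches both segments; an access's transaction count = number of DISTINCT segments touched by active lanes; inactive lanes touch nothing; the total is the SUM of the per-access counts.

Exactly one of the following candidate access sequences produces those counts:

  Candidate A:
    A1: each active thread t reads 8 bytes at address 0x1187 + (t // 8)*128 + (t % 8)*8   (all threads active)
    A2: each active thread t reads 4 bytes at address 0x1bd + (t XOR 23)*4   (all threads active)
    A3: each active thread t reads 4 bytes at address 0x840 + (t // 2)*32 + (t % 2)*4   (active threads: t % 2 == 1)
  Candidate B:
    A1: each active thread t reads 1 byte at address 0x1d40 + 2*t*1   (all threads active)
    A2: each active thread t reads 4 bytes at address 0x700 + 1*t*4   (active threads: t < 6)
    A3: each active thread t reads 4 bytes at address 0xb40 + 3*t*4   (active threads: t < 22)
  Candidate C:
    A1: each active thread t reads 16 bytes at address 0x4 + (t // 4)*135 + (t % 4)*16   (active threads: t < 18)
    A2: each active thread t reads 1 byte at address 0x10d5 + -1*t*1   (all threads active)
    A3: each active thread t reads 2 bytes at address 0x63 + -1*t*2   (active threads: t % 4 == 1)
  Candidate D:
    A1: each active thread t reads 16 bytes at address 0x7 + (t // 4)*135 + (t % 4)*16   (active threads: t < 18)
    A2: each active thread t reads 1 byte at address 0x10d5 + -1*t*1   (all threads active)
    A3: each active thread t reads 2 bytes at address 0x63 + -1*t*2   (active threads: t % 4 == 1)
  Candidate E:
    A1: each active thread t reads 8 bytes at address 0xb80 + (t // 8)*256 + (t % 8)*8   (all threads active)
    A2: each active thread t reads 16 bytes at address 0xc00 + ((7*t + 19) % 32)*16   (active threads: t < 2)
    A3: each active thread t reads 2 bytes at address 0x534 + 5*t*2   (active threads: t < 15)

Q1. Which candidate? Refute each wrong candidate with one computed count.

A: A1 gives 8 transactions, not 9
B: A1 gives 1 transaction, not 9
D: A1 gives 10 transactions, not 9
E: A1 gives 4 transactions, not 9
C: all counts match (9,2,2)

Answer: C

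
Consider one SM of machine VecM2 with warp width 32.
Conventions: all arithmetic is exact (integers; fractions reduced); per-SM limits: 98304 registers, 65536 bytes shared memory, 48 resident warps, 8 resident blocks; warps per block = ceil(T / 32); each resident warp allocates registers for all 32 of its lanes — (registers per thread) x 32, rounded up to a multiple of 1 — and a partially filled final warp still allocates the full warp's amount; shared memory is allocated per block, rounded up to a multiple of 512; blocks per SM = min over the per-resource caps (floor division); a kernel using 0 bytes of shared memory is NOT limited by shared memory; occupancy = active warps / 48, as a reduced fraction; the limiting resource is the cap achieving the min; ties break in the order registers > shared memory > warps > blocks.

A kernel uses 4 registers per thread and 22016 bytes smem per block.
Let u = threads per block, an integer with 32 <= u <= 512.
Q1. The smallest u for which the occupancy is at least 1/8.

Answer: u = 65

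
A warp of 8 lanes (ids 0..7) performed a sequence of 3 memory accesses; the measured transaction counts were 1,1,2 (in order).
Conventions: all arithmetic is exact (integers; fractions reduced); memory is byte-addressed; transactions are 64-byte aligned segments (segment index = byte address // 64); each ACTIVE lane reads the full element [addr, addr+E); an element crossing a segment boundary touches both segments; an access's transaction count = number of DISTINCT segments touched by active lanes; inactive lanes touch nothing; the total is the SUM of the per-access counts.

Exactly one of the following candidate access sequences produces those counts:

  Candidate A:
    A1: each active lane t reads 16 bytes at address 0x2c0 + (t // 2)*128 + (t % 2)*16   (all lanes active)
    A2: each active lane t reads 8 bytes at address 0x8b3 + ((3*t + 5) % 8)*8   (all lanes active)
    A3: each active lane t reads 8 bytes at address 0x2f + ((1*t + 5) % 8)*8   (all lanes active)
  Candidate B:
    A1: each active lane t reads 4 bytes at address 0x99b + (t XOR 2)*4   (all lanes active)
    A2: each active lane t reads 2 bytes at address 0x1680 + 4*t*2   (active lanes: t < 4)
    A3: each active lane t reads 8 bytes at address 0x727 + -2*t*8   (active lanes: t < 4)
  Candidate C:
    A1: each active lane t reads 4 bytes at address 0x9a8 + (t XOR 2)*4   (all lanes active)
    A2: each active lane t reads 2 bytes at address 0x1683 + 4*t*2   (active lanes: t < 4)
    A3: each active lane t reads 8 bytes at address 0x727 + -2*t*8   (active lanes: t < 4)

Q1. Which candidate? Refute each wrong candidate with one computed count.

A: A1 gives 4 transactions, not 1
C: A1 gives 2 transactions, not 1
B: all counts match (1,1,2)

Answer: B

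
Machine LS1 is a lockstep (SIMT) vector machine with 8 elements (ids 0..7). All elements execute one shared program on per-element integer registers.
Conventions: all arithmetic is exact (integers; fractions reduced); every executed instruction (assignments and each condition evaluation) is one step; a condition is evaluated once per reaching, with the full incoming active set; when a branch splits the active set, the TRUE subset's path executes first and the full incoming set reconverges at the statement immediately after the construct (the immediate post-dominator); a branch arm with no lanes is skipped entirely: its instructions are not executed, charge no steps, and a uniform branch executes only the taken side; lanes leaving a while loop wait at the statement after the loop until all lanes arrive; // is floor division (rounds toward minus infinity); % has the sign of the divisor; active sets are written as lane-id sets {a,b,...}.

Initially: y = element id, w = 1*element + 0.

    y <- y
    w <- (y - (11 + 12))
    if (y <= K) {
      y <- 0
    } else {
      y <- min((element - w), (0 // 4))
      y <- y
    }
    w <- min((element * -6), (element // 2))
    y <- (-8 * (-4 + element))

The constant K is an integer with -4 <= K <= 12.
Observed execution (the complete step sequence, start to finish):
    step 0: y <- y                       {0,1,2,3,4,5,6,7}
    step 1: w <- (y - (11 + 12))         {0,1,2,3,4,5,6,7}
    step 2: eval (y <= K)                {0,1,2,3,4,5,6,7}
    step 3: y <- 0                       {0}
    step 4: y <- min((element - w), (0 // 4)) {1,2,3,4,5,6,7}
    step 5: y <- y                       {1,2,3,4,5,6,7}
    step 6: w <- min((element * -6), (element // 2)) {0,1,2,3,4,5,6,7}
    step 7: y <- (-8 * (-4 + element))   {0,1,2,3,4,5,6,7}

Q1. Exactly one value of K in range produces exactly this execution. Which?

Answer: K = 0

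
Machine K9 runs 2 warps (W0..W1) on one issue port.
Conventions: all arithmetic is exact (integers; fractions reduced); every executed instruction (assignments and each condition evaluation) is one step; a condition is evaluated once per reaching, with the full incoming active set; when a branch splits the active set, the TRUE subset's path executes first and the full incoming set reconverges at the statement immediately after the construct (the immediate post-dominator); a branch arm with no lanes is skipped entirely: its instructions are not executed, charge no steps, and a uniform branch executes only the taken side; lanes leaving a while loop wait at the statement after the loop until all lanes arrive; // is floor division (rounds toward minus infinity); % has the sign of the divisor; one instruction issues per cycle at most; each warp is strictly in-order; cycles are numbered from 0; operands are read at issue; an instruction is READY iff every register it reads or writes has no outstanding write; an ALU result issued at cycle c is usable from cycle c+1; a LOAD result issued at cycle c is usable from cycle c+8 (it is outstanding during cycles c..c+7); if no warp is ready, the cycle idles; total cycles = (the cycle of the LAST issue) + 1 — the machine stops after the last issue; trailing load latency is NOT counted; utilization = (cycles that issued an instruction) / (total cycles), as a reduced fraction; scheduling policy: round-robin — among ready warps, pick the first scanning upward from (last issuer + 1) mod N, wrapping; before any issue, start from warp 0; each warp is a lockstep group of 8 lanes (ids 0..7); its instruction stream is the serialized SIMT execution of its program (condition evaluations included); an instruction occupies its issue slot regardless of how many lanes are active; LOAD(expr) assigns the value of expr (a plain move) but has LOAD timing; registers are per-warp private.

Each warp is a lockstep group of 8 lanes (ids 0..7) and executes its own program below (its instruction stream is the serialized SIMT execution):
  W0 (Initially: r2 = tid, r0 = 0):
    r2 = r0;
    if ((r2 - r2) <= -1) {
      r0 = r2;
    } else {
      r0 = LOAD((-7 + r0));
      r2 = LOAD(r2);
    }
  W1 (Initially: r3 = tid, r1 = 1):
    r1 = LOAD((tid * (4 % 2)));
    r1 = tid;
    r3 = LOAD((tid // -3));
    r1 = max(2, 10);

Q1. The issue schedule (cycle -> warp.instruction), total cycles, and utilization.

cycle 0: W0.I0
cycle 1: W1.I0
cycle 2: W0.I1
cycle 3: W0.I2
cycle 4: W0.I3
cycle 5: idle
cycle 6: idle
cycle 7: idle
cycle 8: idle
cycle 9: W1.I1
cycle 10: W1.I2
cycle 11: W1.I3

Answer: 12 cycles, utilization 2/3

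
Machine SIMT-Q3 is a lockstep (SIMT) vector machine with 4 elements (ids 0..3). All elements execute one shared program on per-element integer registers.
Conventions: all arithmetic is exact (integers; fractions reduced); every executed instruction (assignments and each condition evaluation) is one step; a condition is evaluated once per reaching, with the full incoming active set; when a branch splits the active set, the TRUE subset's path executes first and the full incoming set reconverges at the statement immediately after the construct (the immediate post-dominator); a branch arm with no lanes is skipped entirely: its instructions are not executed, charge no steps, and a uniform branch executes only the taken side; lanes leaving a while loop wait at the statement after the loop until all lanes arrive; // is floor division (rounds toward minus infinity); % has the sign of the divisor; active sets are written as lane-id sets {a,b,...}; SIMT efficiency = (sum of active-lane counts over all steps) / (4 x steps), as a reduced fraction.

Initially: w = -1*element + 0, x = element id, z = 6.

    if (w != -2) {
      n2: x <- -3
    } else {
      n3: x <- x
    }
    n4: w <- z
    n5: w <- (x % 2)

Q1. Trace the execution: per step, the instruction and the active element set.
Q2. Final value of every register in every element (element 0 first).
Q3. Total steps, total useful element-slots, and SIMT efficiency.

step 0: eval (w != -2)               {0,1,2,3}
step 1: x <- -3                      {0,1,3}
step 2: x <- x                       {2}
step 3: w <- z                       {0,1,2,3}
step 4: w <- (x % 2)                 {0,1,2,3}

Answer: 5 steps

w: 1,1,0,1
x: -3,-3,2,-3
z: 6,6,6,6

steps = 5; useful = 16; efficiency = 16/20 = 4/5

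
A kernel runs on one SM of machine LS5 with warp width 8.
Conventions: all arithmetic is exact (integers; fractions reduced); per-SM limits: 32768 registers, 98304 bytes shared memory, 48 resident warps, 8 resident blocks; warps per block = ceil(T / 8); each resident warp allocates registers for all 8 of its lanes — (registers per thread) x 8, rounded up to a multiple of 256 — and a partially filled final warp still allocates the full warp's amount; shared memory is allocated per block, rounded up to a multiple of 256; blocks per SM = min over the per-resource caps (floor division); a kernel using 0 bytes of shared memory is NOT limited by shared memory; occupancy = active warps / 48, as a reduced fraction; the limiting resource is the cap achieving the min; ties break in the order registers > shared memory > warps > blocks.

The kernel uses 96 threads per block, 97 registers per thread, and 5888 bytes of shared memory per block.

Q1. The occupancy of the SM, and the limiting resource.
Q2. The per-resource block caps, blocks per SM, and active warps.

Answer: occupancy 1/2, limited by registers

registers: 2 blocks
shared memory: 16 blocks
warps: 4 blocks
blocks: 8 blocks

Answer: 2 blocks, 24 active warps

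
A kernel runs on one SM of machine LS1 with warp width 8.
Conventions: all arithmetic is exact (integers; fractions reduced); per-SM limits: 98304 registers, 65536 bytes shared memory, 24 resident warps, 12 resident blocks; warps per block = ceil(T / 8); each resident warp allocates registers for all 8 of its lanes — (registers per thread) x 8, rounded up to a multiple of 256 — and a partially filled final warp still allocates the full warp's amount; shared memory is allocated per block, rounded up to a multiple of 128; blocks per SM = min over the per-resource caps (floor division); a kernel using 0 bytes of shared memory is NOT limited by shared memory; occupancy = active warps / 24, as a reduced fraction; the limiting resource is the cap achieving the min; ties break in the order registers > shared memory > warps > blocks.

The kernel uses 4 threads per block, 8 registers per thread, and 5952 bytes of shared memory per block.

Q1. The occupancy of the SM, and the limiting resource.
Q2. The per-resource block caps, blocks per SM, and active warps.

Answer: occupancy 5/12, limited by shared memory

registers: 384 blocks
shared memory: 10 blocks
warps: 24 blocks
blocks: 12 blocks

Answer: 10 blocks, 10 active warps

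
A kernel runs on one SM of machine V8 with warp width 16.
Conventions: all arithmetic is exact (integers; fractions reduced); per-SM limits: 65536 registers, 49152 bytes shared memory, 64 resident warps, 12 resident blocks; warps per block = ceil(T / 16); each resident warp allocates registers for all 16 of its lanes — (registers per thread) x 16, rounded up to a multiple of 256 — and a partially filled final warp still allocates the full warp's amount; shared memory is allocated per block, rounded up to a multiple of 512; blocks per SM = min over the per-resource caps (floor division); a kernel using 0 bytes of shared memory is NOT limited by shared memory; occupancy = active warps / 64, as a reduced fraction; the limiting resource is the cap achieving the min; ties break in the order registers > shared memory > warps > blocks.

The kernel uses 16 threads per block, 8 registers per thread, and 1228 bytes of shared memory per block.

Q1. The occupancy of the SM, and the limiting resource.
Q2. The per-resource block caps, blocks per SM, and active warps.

Answer: occupancy 3/16, limited by blocks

registers: 256 blocks
shared memory: 32 blocks
warps: 64 blocks
blocks: 12 blocks

Answer: 12 blocks, 12 active warps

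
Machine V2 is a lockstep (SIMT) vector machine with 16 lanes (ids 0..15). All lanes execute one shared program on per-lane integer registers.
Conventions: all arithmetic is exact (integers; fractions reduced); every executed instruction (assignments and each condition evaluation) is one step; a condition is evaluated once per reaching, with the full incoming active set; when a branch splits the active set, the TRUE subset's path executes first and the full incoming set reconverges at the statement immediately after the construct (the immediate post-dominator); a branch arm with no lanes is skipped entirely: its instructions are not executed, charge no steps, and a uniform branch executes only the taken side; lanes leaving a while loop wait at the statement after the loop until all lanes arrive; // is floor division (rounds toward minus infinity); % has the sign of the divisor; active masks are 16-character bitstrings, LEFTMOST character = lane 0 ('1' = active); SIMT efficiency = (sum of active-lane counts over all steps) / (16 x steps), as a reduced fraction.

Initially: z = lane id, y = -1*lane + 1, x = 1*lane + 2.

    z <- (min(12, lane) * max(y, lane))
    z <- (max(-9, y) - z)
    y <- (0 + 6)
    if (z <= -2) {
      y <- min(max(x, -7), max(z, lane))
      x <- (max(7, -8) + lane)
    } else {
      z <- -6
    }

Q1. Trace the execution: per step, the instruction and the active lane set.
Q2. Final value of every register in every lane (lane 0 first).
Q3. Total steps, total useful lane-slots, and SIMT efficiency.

step 0: z <- (min(12, lane) * max(y, lane)) 1111111111111111
step 1: z <- (max(-9, y) - z)        1111111111111111
step 2: y <- (0 + 6)                 1111111111111111
step 3: eval (z <= -2)               1111111111111111
step 4: y <- min(max(x, -7), max(z, lane)) 0011111111111111
step 5: x <- (max(7, -8) + lane)     0011111111111111
step 6: z <- -6                      1100000000000000

Answer: 7 steps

z: -6,-6,-5,-11,-19,-29,-41,-55,-71,-89,-109,-130,-153,-165,-177,-189
y: 6,6,2,3,4,5,6,7,8,9,10,11,12,13,14,15
x: 2,3,9,10,11,12,13,14,15,16,17,18,19,20,21,22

steps = 7; useful = 94; efficiency = 94/112 = 47/56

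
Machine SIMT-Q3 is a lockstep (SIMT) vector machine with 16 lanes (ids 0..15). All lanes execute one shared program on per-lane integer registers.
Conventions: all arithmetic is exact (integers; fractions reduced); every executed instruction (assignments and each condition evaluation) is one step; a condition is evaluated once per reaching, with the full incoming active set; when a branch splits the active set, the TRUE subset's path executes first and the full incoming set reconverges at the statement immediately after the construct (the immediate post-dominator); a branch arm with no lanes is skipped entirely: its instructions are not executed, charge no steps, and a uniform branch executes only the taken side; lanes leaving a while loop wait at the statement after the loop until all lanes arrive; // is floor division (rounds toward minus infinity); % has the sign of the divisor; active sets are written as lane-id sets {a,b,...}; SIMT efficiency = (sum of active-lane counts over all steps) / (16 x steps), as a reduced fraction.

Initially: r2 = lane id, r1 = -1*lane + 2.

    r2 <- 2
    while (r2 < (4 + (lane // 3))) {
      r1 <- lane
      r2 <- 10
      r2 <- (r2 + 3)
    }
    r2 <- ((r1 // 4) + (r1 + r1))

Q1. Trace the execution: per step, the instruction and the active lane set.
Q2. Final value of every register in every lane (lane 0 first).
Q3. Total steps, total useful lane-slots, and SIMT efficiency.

step 0: r2 <- 2                      {0,1,2,3,4,5,6,7,8,9,10,11,12,13,14,15}
step 1: eval (r2 < (4 + (lane // 3))) {0,1,2,3,4,5,6,7,8,9,10,11,12,13,14,15}
step 2: r1 <- lane                   {0,1,2,3,4,5,6,7,8,9,10,11,12,13,14,15}
step 3: r2 <- 10                     {0,1,2,3,4,5,6,7,8,9,10,11,12,13,14,15}
step 4: r2 <- (r2 + 3)               {0,1,2,3,4,5,6,7,8,9,10,11,12,13,14,15}
step 5: eval (r2 < (4 + (lane // 3))) {0,1,2,3,4,5,6,7,8,9,10,11,12,13,14,15}
step 6: r2 <- ((r1 // 4) + (r1 + r1)) {0,1,2,3,4,5,6,7,8,9,10,11,12,13,14,15}

Answer: 7 steps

r2: 0,2,4,6,9,11,13,15,18,20,22,24,27,29,31,33
r1: 0,1,2,3,4,5,6,7,8,9,10,11,12,13,14,15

steps = 7; useful = 112; efficiency = 112/112 = 1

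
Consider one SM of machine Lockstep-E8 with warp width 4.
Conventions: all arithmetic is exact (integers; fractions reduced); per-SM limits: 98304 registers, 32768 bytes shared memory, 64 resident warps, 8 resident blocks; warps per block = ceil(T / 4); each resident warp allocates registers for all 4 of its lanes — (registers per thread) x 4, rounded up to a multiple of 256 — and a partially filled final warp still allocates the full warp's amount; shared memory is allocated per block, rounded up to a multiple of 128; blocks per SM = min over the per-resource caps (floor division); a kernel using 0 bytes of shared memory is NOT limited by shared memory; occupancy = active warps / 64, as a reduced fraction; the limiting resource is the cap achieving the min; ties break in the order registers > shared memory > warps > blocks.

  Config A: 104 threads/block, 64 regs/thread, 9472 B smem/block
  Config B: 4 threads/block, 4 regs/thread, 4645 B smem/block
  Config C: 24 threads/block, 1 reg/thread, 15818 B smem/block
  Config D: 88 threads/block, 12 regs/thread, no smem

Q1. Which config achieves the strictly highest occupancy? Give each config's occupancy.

occupancies: A 13/16, B 3/32, C 3/16, D 11/16

Answer: A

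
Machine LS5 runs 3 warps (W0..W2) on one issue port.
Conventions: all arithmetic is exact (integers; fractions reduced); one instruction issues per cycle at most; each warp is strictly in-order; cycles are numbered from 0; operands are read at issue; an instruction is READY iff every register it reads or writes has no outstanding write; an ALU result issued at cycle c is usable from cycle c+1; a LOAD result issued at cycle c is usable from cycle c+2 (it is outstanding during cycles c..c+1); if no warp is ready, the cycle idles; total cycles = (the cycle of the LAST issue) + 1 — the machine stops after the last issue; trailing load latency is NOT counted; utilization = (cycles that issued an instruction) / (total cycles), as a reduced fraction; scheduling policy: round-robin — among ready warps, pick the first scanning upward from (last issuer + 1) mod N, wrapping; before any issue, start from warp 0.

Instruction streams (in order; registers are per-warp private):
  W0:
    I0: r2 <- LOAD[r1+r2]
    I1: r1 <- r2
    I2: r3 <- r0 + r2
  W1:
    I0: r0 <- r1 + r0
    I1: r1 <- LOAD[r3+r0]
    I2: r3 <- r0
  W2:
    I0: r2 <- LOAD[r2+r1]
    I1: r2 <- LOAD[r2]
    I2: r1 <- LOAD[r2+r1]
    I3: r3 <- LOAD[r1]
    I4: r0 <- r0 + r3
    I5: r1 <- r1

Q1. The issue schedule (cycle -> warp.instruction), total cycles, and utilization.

cycle 0: W0.I0
cycle 1: W1.I0
cycle 2: W2.I0
cycle 3: W0.I1
cycle 4: W1.I1
cycle 5: W2.I1
cycle 6: W0.I2
cycle 7: W1.I2
cycle 8: W2.I2
cycle 9: idle
cycle 10: W2.I3
cycle 11: idle
cycle 12: W2.I4
cycle 13: W2.I5

Answer: 14 cycles, utilization 6/7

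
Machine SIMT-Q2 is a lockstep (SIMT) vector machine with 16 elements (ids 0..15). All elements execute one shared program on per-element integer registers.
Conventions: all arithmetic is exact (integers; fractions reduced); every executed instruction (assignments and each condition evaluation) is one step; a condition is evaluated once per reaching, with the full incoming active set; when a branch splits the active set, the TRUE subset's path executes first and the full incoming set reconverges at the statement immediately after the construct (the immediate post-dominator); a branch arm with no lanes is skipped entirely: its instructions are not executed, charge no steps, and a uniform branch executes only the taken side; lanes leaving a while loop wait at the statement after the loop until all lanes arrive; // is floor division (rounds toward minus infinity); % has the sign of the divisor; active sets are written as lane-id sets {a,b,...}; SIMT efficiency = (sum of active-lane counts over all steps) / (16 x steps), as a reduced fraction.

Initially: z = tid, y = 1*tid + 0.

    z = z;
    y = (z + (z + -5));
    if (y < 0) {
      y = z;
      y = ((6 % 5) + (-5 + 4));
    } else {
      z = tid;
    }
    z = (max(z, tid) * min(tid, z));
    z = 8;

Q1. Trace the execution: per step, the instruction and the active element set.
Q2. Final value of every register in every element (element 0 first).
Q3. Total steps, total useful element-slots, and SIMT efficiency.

step 0: z <- z                       {0,1,2,3,4,5,6,7,8,9,10,11,12,13,14,15}
step 1: y <- (z + (z + -5))          {0,1,2,3,4,5,6,7,8,9,10,11,12,13,14,15}
step 2: eval (y < 0)                 {0,1,2,3,4,5,6,7,8,9,10,11,12,13,14,15}
step 3: y <- z                       {0,1,2}
step 4: y <- ((6 % 5) + (-5 + 4))    {0,1,2}
step 5: z <- tid                     {3,4,5,6,7,8,9,10,11,12,13,14,15}
step 6: z <- (max(z, tid) * min(tid, z)) {0,1,2,3,4,5,6,7,8,9,10,11,12,13,14,15}
step 7: z <- 8                       {0,1,2,3,4,5,6,7,8,9,10,11,12,13,14,15}

Answer: 8 steps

z: 8,8,8,8,8,8,8,8,8,8,8,8,8,8,8,8
y: 0,0,0,1,3,5,7,9,11,13,15,17,19,21,23,25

steps = 8; useful = 99; efficiency = 99/128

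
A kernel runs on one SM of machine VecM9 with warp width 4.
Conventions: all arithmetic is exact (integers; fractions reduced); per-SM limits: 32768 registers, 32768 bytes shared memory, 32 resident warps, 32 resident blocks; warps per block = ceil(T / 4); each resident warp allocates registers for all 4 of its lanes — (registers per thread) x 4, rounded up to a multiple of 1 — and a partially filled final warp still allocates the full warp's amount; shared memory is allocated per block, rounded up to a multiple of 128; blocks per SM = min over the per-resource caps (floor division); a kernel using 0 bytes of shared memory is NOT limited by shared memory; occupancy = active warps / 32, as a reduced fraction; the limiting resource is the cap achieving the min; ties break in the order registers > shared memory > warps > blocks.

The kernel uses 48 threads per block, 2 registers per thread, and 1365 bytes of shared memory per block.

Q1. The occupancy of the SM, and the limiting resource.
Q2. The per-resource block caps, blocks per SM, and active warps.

Answer: occupancy 3/4, limited by warps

registers: 341 blocks
shared memory: 23 blocks
warps: 2 blocks
blocks: 32 blocks

Answer: 2 blocks, 24 active warps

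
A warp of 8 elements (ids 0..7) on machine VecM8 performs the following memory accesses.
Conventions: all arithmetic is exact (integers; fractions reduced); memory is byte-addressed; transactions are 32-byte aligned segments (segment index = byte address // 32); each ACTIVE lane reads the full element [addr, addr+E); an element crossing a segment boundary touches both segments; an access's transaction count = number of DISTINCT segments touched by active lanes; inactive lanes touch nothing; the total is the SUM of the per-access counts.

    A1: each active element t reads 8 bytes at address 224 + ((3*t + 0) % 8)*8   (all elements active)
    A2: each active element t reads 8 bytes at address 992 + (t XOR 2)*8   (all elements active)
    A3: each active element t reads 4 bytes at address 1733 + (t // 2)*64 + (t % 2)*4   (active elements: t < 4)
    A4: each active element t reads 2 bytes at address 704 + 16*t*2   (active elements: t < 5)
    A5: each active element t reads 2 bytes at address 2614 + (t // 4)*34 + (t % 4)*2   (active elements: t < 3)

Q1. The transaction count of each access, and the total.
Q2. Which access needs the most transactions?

A1: 2 transactions
A2: 2 transactions
A3: 2 transactions
A4: 5 transactions
A5: 1 transaction

Answer: 2,2,2,5,1; total 12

Answer: A4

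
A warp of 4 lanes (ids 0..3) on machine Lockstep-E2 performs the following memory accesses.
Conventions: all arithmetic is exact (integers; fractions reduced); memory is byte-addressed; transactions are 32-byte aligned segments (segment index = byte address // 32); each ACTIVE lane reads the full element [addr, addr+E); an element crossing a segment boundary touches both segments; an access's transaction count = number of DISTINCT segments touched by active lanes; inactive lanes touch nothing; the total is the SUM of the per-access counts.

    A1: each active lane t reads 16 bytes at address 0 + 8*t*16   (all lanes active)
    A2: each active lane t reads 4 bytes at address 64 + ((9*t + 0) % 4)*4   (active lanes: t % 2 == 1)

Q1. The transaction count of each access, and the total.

A1: 4 transactions
A2: 1 transaction

Answer: 4,1; total 5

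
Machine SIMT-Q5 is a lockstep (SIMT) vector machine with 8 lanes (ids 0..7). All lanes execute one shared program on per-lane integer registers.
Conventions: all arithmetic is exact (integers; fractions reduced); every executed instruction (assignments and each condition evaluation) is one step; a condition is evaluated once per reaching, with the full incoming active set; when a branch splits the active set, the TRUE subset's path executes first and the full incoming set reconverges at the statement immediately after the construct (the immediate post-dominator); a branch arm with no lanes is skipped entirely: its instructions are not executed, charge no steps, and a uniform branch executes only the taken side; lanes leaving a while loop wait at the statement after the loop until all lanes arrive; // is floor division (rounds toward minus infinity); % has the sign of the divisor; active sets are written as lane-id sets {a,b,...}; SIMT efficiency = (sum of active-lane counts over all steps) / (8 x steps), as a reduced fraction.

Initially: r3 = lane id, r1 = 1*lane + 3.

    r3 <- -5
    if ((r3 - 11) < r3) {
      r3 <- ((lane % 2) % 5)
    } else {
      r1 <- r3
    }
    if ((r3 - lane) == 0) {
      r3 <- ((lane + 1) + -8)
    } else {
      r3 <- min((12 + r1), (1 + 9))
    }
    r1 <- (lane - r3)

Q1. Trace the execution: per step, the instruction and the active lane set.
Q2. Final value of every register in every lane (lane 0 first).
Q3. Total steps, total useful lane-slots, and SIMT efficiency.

step 0: r3 <- -5                     {0,1,2,3,4,5,6,7}
step 1: eval ((r3 - 11) < r3)        {0,1,2,3,4,5,6,7}
step 2: r3 <- ((lane % 2) % 5)       {0,1,2,3,4,5,6,7}
step 3: eval ((r3 - lane) == 0)      {0,1,2,3,4,5,6,7}
step 4: r3 <- ((lane + 1) + -8)      {0,1}
step 5: r3 <- min((12 + r1), (1 + 9)) {2,3,4,5,6,7}
step 6: r1 <- (lane - r3)            {0,1,2,3,4,5,6,7}

Answer: 7 steps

r3: -7,-6,10,10,10,10,10,10
r1: 7,7,-8,-7,-6,-5,-4,-3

steps = 7; useful = 48; efficiency = 48/56 = 6/7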